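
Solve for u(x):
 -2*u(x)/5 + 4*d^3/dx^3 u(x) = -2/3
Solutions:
 u(x) = C3*exp(10^(2/3)*x/10) + (C1*sin(10^(2/3)*sqrt(3)*x/20) + C2*cos(10^(2/3)*sqrt(3)*x/20))*exp(-10^(2/3)*x/20) + 5/3


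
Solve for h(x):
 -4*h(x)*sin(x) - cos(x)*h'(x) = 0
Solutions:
 h(x) = C1*cos(x)^4


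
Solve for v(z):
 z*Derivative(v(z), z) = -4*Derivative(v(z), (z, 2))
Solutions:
 v(z) = C1 + C2*erf(sqrt(2)*z/4)


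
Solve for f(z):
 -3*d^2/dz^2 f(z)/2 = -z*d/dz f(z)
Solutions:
 f(z) = C1 + C2*erfi(sqrt(3)*z/3)


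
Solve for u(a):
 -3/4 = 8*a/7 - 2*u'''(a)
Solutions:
 u(a) = C1 + C2*a + C3*a^2 + a^4/42 + a^3/16


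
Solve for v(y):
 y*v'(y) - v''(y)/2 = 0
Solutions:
 v(y) = C1 + C2*erfi(y)


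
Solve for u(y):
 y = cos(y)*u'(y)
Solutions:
 u(y) = C1 + Integral(y/cos(y), y)


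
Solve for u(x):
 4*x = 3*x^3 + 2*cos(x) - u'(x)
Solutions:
 u(x) = C1 + 3*x^4/4 - 2*x^2 + 2*sin(x)


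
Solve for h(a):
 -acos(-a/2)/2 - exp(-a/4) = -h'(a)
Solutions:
 h(a) = C1 + a*acos(-a/2)/2 + sqrt(4 - a^2)/2 - 4*exp(-a/4)


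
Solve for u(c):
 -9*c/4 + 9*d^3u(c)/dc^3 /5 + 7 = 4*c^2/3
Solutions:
 u(c) = C1 + C2*c + C3*c^2 + c^5/81 + 5*c^4/96 - 35*c^3/54


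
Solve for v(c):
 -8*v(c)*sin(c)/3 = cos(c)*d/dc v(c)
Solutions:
 v(c) = C1*cos(c)^(8/3)


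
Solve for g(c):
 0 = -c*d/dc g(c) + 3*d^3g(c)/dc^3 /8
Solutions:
 g(c) = C1 + Integral(C2*airyai(2*3^(2/3)*c/3) + C3*airybi(2*3^(2/3)*c/3), c)


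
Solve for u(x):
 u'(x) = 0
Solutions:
 u(x) = C1


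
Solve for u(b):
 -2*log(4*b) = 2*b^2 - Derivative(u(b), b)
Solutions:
 u(b) = C1 + 2*b^3/3 + 2*b*log(b) - 2*b + b*log(16)


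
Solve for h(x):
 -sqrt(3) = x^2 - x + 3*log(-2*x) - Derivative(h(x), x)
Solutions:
 h(x) = C1 + x^3/3 - x^2/2 + 3*x*log(-x) + x*(-3 + sqrt(3) + 3*log(2))


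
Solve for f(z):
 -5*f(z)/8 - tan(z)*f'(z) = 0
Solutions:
 f(z) = C1/sin(z)^(5/8)


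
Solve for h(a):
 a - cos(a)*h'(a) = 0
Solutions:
 h(a) = C1 + Integral(a/cos(a), a)


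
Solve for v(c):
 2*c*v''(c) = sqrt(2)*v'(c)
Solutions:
 v(c) = C1 + C2*c^(sqrt(2)/2 + 1)


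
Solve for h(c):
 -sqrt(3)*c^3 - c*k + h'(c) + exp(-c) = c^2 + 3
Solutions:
 h(c) = C1 + sqrt(3)*c^4/4 + c^3/3 + c^2*k/2 + 3*c + exp(-c)


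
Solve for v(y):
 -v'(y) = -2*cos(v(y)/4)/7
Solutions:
 -2*y/7 - 2*log(sin(v(y)/4) - 1) + 2*log(sin(v(y)/4) + 1) = C1


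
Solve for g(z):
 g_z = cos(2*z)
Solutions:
 g(z) = C1 + sin(2*z)/2


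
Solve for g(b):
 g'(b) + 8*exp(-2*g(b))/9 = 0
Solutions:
 g(b) = log(-sqrt(C1 - 16*b)) - log(3)
 g(b) = log(C1 - 16*b)/2 - log(3)


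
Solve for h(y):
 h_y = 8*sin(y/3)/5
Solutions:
 h(y) = C1 - 24*cos(y/3)/5


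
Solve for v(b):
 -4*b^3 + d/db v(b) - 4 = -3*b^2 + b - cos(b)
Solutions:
 v(b) = C1 + b^4 - b^3 + b^2/2 + 4*b - sin(b)


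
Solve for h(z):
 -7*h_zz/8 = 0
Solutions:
 h(z) = C1 + C2*z


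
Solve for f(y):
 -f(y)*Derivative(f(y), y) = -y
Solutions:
 f(y) = -sqrt(C1 + y^2)
 f(y) = sqrt(C1 + y^2)


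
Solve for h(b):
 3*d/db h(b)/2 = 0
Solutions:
 h(b) = C1


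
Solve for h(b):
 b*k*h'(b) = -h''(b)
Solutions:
 h(b) = Piecewise((-sqrt(2)*sqrt(pi)*C1*erf(sqrt(2)*b*sqrt(k)/2)/(2*sqrt(k)) - C2, (k > 0) | (k < 0)), (-C1*b - C2, True))


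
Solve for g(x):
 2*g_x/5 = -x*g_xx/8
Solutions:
 g(x) = C1 + C2/x^(11/5)


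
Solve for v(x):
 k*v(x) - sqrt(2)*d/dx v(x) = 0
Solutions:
 v(x) = C1*exp(sqrt(2)*k*x/2)


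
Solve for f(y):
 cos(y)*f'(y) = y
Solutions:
 f(y) = C1 + Integral(y/cos(y), y)


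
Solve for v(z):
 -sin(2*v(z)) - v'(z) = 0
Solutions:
 v(z) = pi - acos((-C1 - exp(4*z))/(C1 - exp(4*z)))/2
 v(z) = acos((-C1 - exp(4*z))/(C1 - exp(4*z)))/2


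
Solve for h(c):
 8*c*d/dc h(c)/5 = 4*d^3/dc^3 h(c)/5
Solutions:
 h(c) = C1 + Integral(C2*airyai(2^(1/3)*c) + C3*airybi(2^(1/3)*c), c)


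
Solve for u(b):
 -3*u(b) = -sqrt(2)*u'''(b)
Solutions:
 u(b) = C3*exp(2^(5/6)*3^(1/3)*b/2) + (C1*sin(6^(5/6)*b/4) + C2*cos(6^(5/6)*b/4))*exp(-2^(5/6)*3^(1/3)*b/4)


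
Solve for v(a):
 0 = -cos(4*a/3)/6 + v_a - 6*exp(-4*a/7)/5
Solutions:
 v(a) = C1 + sin(4*a/3)/8 - 21*exp(-4*a/7)/10


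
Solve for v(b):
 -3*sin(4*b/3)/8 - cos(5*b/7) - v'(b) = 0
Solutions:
 v(b) = C1 - 7*sin(5*b/7)/5 + 9*cos(4*b/3)/32


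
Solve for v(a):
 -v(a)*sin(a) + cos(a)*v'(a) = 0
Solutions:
 v(a) = C1/cos(a)


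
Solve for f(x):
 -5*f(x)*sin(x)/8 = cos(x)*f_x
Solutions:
 f(x) = C1*cos(x)^(5/8)


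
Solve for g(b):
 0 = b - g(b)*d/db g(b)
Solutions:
 g(b) = -sqrt(C1 + b^2)
 g(b) = sqrt(C1 + b^2)


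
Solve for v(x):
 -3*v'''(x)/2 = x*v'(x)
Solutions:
 v(x) = C1 + Integral(C2*airyai(-2^(1/3)*3^(2/3)*x/3) + C3*airybi(-2^(1/3)*3^(2/3)*x/3), x)


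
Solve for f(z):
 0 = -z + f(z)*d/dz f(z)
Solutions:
 f(z) = -sqrt(C1 + z^2)
 f(z) = sqrt(C1 + z^2)


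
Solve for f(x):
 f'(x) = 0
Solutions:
 f(x) = C1


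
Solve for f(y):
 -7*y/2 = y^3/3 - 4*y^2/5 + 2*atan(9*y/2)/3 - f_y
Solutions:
 f(y) = C1 + y^4/12 - 4*y^3/15 + 7*y^2/4 + 2*y*atan(9*y/2)/3 - 2*log(81*y^2 + 4)/27


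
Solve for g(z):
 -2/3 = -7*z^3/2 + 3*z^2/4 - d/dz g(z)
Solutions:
 g(z) = C1 - 7*z^4/8 + z^3/4 + 2*z/3


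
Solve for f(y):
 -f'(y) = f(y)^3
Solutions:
 f(y) = -sqrt(2)*sqrt(-1/(C1 - y))/2
 f(y) = sqrt(2)*sqrt(-1/(C1 - y))/2


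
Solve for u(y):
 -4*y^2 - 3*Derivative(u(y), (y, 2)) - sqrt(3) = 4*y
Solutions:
 u(y) = C1 + C2*y - y^4/9 - 2*y^3/9 - sqrt(3)*y^2/6


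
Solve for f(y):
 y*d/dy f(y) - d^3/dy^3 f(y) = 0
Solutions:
 f(y) = C1 + Integral(C2*airyai(y) + C3*airybi(y), y)


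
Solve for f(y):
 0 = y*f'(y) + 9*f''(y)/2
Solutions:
 f(y) = C1 + C2*erf(y/3)


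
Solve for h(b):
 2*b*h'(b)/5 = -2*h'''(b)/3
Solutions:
 h(b) = C1 + Integral(C2*airyai(-3^(1/3)*5^(2/3)*b/5) + C3*airybi(-3^(1/3)*5^(2/3)*b/5), b)


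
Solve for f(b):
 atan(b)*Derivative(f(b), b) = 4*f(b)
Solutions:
 f(b) = C1*exp(4*Integral(1/atan(b), b))


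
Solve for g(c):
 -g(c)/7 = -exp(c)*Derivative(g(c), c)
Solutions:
 g(c) = C1*exp(-exp(-c)/7)


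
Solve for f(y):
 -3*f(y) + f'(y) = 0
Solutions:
 f(y) = C1*exp(3*y)


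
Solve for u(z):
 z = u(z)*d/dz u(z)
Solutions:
 u(z) = -sqrt(C1 + z^2)
 u(z) = sqrt(C1 + z^2)


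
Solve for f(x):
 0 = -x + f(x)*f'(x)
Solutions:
 f(x) = -sqrt(C1 + x^2)
 f(x) = sqrt(C1 + x^2)


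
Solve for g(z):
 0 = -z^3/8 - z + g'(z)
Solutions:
 g(z) = C1 + z^4/32 + z^2/2


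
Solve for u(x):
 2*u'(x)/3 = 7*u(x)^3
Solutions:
 u(x) = -sqrt(-1/(C1 + 21*x))
 u(x) = sqrt(-1/(C1 + 21*x))


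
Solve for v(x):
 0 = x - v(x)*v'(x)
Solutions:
 v(x) = -sqrt(C1 + x^2)
 v(x) = sqrt(C1 + x^2)


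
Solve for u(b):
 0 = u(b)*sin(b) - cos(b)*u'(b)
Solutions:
 u(b) = C1/cos(b)


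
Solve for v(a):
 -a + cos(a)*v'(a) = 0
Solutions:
 v(a) = C1 + Integral(a/cos(a), a)


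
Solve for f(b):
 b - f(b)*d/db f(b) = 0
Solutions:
 f(b) = -sqrt(C1 + b^2)
 f(b) = sqrt(C1 + b^2)


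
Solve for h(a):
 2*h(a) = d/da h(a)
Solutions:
 h(a) = C1*exp(2*a)


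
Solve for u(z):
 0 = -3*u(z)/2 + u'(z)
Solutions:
 u(z) = C1*exp(3*z/2)


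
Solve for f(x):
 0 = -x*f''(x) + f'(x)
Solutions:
 f(x) = C1 + C2*x^2


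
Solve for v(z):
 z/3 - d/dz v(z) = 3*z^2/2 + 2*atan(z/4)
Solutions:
 v(z) = C1 - z^3/2 + z^2/6 - 2*z*atan(z/4) + 4*log(z^2 + 16)


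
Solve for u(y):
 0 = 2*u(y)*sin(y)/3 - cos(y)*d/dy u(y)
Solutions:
 u(y) = C1/cos(y)^(2/3)


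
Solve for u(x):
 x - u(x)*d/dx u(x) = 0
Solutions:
 u(x) = -sqrt(C1 + x^2)
 u(x) = sqrt(C1 + x^2)


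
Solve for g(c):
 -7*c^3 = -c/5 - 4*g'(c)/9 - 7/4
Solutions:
 g(c) = C1 + 63*c^4/16 - 9*c^2/40 - 63*c/16


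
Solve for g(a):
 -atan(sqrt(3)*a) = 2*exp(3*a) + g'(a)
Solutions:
 g(a) = C1 - a*atan(sqrt(3)*a) - 2*exp(3*a)/3 + sqrt(3)*log(3*a^2 + 1)/6


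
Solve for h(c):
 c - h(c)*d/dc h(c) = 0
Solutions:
 h(c) = -sqrt(C1 + c^2)
 h(c) = sqrt(C1 + c^2)


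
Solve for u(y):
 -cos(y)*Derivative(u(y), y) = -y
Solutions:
 u(y) = C1 + Integral(y/cos(y), y)


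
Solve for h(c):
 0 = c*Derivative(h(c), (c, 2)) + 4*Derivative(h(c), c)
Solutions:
 h(c) = C1 + C2/c^3


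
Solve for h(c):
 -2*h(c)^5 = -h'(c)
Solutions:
 h(c) = -(-1/(C1 + 8*c))^(1/4)
 h(c) = (-1/(C1 + 8*c))^(1/4)
 h(c) = -I*(-1/(C1 + 8*c))^(1/4)
 h(c) = I*(-1/(C1 + 8*c))^(1/4)


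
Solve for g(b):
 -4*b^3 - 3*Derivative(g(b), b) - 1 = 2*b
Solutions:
 g(b) = C1 - b^4/3 - b^2/3 - b/3


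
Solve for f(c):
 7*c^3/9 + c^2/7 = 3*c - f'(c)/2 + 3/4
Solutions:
 f(c) = C1 - 7*c^4/18 - 2*c^3/21 + 3*c^2 + 3*c/2


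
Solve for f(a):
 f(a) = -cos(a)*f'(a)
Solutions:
 f(a) = C1*sqrt(sin(a) - 1)/sqrt(sin(a) + 1)


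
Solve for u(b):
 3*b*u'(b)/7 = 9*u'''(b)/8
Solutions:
 u(b) = C1 + Integral(C2*airyai(2*21^(2/3)*b/21) + C3*airybi(2*21^(2/3)*b/21), b)


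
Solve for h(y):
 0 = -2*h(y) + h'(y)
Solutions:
 h(y) = C1*exp(2*y)


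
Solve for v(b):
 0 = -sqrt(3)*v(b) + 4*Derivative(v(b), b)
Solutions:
 v(b) = C1*exp(sqrt(3)*b/4)


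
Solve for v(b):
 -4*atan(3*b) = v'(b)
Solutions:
 v(b) = C1 - 4*b*atan(3*b) + 2*log(9*b^2 + 1)/3


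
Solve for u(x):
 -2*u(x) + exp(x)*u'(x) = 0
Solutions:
 u(x) = C1*exp(-2*exp(-x))


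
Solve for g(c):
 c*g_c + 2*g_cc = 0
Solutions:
 g(c) = C1 + C2*erf(c/2)


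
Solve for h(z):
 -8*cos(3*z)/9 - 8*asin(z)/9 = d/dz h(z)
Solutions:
 h(z) = C1 - 8*z*asin(z)/9 - 8*sqrt(1 - z^2)/9 - 8*sin(3*z)/27


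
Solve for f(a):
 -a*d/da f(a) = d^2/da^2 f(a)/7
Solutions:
 f(a) = C1 + C2*erf(sqrt(14)*a/2)


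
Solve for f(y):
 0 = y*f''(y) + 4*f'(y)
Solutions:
 f(y) = C1 + C2/y^3


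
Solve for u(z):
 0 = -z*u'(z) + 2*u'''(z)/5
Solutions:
 u(z) = C1 + Integral(C2*airyai(2^(2/3)*5^(1/3)*z/2) + C3*airybi(2^(2/3)*5^(1/3)*z/2), z)


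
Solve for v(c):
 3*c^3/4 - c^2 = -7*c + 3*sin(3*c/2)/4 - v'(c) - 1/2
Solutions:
 v(c) = C1 - 3*c^4/16 + c^3/3 - 7*c^2/2 - c/2 - cos(3*c/2)/2


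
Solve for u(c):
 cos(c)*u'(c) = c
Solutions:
 u(c) = C1 + Integral(c/cos(c), c)


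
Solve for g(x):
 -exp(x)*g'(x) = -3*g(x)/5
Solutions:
 g(x) = C1*exp(-3*exp(-x)/5)


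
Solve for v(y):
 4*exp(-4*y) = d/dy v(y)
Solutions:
 v(y) = C1 - exp(-4*y)


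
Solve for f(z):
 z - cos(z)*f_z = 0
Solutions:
 f(z) = C1 + Integral(z/cos(z), z)


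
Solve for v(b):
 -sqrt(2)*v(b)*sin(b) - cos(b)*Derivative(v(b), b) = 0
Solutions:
 v(b) = C1*cos(b)^(sqrt(2))


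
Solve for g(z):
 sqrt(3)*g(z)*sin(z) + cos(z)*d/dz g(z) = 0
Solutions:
 g(z) = C1*cos(z)^(sqrt(3))


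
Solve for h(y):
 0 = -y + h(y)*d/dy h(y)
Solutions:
 h(y) = -sqrt(C1 + y^2)
 h(y) = sqrt(C1 + y^2)


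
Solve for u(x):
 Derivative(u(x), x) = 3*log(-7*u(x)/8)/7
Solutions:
 -7*Integral(1/(log(-_y) - 3*log(2) + log(7)), (_y, u(x)))/3 = C1 - x


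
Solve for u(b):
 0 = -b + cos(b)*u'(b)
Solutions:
 u(b) = C1 + Integral(b/cos(b), b)


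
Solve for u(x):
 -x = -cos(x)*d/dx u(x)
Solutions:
 u(x) = C1 + Integral(x/cos(x), x)


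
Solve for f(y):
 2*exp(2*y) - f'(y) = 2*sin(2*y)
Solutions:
 f(y) = C1 + exp(2*y) + cos(2*y)


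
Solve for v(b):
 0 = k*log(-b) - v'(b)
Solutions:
 v(b) = C1 + b*k*log(-b) - b*k


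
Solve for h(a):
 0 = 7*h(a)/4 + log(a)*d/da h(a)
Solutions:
 h(a) = C1*exp(-7*li(a)/4)


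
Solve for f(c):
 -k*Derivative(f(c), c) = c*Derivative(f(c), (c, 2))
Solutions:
 f(c) = C1 + c^(1 - re(k))*(C2*sin(log(c)*Abs(im(k))) + C3*cos(log(c)*im(k)))


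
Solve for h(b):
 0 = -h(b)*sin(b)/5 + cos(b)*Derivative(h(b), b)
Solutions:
 h(b) = C1/cos(b)^(1/5)


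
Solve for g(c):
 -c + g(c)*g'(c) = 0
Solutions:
 g(c) = -sqrt(C1 + c^2)
 g(c) = sqrt(C1 + c^2)


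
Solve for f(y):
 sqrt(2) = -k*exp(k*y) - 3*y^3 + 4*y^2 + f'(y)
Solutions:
 f(y) = C1 + 3*y^4/4 - 4*y^3/3 + sqrt(2)*y + exp(k*y)


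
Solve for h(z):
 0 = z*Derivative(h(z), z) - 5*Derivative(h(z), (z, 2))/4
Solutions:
 h(z) = C1 + C2*erfi(sqrt(10)*z/5)


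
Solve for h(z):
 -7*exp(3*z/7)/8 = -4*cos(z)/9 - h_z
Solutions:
 h(z) = C1 + 49*exp(3*z/7)/24 - 4*sin(z)/9


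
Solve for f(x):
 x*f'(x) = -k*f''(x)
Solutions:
 f(x) = C1 + C2*sqrt(k)*erf(sqrt(2)*x*sqrt(1/k)/2)


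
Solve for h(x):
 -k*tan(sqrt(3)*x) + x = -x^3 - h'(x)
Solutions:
 h(x) = C1 - sqrt(3)*k*log(cos(sqrt(3)*x))/3 - x^4/4 - x^2/2


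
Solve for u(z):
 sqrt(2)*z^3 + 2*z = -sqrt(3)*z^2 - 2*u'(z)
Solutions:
 u(z) = C1 - sqrt(2)*z^4/8 - sqrt(3)*z^3/6 - z^2/2


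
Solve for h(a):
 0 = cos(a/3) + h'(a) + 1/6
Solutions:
 h(a) = C1 - a/6 - 3*sin(a/3)


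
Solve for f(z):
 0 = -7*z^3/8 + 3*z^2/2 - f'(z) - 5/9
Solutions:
 f(z) = C1 - 7*z^4/32 + z^3/2 - 5*z/9


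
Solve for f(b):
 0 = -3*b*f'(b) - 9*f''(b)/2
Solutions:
 f(b) = C1 + C2*erf(sqrt(3)*b/3)


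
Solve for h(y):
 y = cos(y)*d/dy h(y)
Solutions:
 h(y) = C1 + Integral(y/cos(y), y)


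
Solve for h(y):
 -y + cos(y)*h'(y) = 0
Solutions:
 h(y) = C1 + Integral(y/cos(y), y)


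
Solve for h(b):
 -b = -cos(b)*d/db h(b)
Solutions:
 h(b) = C1 + Integral(b/cos(b), b)


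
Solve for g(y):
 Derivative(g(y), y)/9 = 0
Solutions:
 g(y) = C1


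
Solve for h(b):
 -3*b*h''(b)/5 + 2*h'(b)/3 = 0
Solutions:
 h(b) = C1 + C2*b^(19/9)


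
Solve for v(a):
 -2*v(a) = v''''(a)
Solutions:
 v(a) = (C1*sin(2^(3/4)*a/2) + C2*cos(2^(3/4)*a/2))*exp(-2^(3/4)*a/2) + (C3*sin(2^(3/4)*a/2) + C4*cos(2^(3/4)*a/2))*exp(2^(3/4)*a/2)


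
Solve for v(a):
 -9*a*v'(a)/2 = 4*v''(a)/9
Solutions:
 v(a) = C1 + C2*erf(9*a/4)


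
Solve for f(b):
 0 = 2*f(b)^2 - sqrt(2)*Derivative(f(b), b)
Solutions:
 f(b) = -1/(C1 + sqrt(2)*b)


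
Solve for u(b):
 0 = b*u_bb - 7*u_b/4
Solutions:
 u(b) = C1 + C2*b^(11/4)


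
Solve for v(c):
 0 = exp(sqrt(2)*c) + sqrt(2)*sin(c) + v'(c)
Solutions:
 v(c) = C1 - sqrt(2)*exp(sqrt(2)*c)/2 + sqrt(2)*cos(c)


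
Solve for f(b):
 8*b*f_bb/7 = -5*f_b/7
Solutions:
 f(b) = C1 + C2*b^(3/8)


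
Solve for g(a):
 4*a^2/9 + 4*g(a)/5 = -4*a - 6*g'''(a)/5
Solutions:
 g(a) = C3*exp(-2^(1/3)*3^(2/3)*a/3) - 5*a^2/9 - 5*a + (C1*sin(2^(1/3)*3^(1/6)*a/2) + C2*cos(2^(1/3)*3^(1/6)*a/2))*exp(2^(1/3)*3^(2/3)*a/6)


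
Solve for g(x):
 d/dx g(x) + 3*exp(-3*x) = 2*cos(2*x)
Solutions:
 g(x) = C1 + sin(2*x) + exp(-3*x)


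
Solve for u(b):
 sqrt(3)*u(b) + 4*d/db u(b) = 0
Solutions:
 u(b) = C1*exp(-sqrt(3)*b/4)


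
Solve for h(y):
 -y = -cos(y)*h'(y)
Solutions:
 h(y) = C1 + Integral(y/cos(y), y)


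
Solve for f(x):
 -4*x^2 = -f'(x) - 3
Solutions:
 f(x) = C1 + 4*x^3/3 - 3*x


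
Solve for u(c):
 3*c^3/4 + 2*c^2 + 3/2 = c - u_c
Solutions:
 u(c) = C1 - 3*c^4/16 - 2*c^3/3 + c^2/2 - 3*c/2


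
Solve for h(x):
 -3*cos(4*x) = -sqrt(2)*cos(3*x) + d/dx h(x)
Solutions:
 h(x) = C1 + sqrt(2)*sin(3*x)/3 - 3*sin(4*x)/4


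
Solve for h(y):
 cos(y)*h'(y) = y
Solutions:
 h(y) = C1 + Integral(y/cos(y), y)


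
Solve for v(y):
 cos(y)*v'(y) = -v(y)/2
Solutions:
 v(y) = C1*(sin(y) - 1)^(1/4)/(sin(y) + 1)^(1/4)


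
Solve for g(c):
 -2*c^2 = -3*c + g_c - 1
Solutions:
 g(c) = C1 - 2*c^3/3 + 3*c^2/2 + c


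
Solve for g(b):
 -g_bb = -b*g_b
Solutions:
 g(b) = C1 + C2*erfi(sqrt(2)*b/2)


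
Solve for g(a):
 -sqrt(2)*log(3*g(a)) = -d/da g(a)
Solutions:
 -sqrt(2)*Integral(1/(log(_y) + log(3)), (_y, g(a)))/2 = C1 - a


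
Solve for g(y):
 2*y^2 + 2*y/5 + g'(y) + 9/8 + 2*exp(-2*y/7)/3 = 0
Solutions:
 g(y) = C1 - 2*y^3/3 - y^2/5 - 9*y/8 + 7*exp(-2*y/7)/3


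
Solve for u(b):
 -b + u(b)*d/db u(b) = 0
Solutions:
 u(b) = -sqrt(C1 + b^2)
 u(b) = sqrt(C1 + b^2)


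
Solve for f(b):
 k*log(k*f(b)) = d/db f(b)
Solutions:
 li(k*f(b))/k = C1 + b*k


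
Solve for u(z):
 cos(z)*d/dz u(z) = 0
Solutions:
 u(z) = C1


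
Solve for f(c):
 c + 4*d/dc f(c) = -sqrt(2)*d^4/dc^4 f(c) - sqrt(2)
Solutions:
 f(c) = C1 + C4*exp(-sqrt(2)*c) - c^2/8 - sqrt(2)*c/4 + (C2*sin(sqrt(6)*c/2) + C3*cos(sqrt(6)*c/2))*exp(sqrt(2)*c/2)


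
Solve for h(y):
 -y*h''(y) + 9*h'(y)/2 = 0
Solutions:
 h(y) = C1 + C2*y^(11/2)


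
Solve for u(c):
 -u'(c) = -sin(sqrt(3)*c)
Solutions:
 u(c) = C1 - sqrt(3)*cos(sqrt(3)*c)/3


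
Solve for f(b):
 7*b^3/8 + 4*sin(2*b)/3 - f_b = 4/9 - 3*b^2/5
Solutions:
 f(b) = C1 + 7*b^4/32 + b^3/5 - 4*b/9 - 2*cos(2*b)/3


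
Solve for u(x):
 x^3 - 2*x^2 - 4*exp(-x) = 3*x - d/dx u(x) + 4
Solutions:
 u(x) = C1 - x^4/4 + 2*x^3/3 + 3*x^2/2 + 4*x - 4*exp(-x)


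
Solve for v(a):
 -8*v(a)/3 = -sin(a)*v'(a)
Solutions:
 v(a) = C1*(cos(a) - 1)^(4/3)/(cos(a) + 1)^(4/3)


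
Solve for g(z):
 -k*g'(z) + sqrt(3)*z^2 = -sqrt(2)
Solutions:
 g(z) = C1 + sqrt(3)*z^3/(3*k) + sqrt(2)*z/k


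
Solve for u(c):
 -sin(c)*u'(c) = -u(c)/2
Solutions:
 u(c) = C1*(cos(c) - 1)^(1/4)/(cos(c) + 1)^(1/4)


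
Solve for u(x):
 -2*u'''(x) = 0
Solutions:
 u(x) = C1 + C2*x + C3*x^2


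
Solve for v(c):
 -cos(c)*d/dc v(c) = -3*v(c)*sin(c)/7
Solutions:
 v(c) = C1/cos(c)^(3/7)


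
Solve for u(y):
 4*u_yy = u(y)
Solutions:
 u(y) = C1*exp(-y/2) + C2*exp(y/2)


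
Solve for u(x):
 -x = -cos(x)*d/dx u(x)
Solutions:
 u(x) = C1 + Integral(x/cos(x), x)


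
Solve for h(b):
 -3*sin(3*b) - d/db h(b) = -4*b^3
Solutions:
 h(b) = C1 + b^4 + cos(3*b)


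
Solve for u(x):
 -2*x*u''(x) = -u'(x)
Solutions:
 u(x) = C1 + C2*x^(3/2)


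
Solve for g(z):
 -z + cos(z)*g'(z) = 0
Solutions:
 g(z) = C1 + Integral(z/cos(z), z)


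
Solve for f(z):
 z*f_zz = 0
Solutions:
 f(z) = C1 + C2*z


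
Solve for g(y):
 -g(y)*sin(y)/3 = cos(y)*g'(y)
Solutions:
 g(y) = C1*cos(y)^(1/3)


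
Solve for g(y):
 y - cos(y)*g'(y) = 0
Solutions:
 g(y) = C1 + Integral(y/cos(y), y)


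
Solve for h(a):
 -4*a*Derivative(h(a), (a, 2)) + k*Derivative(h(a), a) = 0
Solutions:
 h(a) = C1 + a^(re(k)/4 + 1)*(C2*sin(log(a)*Abs(im(k))/4) + C3*cos(log(a)*im(k)/4))


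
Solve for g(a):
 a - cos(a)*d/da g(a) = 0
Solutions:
 g(a) = C1 + Integral(a/cos(a), a)


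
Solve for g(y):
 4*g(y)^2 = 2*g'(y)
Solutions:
 g(y) = -1/(C1 + 2*y)


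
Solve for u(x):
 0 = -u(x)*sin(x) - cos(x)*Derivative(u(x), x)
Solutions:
 u(x) = C1*cos(x)


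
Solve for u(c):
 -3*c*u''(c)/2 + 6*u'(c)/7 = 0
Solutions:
 u(c) = C1 + C2*c^(11/7)


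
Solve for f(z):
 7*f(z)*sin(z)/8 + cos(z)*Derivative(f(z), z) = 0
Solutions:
 f(z) = C1*cos(z)^(7/8)


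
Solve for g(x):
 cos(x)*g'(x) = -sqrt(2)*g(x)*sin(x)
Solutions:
 g(x) = C1*cos(x)^(sqrt(2))


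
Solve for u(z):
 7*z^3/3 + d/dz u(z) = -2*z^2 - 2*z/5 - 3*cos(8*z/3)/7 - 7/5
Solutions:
 u(z) = C1 - 7*z^4/12 - 2*z^3/3 - z^2/5 - 7*z/5 - 9*sin(8*z/3)/56


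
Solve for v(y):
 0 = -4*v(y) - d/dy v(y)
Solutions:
 v(y) = C1*exp(-4*y)


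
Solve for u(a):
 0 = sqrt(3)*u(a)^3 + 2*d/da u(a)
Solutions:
 u(a) = -sqrt(-1/(C1 - sqrt(3)*a))
 u(a) = sqrt(-1/(C1 - sqrt(3)*a))


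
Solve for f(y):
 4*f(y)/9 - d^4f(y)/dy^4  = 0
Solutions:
 f(y) = C1*exp(-sqrt(6)*y/3) + C2*exp(sqrt(6)*y/3) + C3*sin(sqrt(6)*y/3) + C4*cos(sqrt(6)*y/3)


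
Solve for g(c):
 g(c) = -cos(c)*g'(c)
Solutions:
 g(c) = C1*sqrt(sin(c) - 1)/sqrt(sin(c) + 1)


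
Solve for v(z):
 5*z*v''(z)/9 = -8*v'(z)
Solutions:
 v(z) = C1 + C2/z^(67/5)


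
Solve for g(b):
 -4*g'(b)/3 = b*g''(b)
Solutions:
 g(b) = C1 + C2/b^(1/3)


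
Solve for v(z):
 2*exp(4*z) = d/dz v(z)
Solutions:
 v(z) = C1 + exp(4*z)/2


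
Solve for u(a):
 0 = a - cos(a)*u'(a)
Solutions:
 u(a) = C1 + Integral(a/cos(a), a)


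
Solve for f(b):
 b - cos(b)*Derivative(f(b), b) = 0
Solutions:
 f(b) = C1 + Integral(b/cos(b), b)


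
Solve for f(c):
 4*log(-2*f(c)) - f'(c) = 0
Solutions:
 -Integral(1/(log(-_y) + log(2)), (_y, f(c)))/4 = C1 - c


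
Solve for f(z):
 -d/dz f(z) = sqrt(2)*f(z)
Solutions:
 f(z) = C1*exp(-sqrt(2)*z)


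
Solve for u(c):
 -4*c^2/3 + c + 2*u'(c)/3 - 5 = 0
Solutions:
 u(c) = C1 + 2*c^3/3 - 3*c^2/4 + 15*c/2


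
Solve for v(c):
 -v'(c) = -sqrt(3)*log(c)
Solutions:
 v(c) = C1 + sqrt(3)*c*log(c) - sqrt(3)*c


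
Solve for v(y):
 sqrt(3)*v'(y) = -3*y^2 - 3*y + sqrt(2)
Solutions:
 v(y) = C1 - sqrt(3)*y^3/3 - sqrt(3)*y^2/2 + sqrt(6)*y/3


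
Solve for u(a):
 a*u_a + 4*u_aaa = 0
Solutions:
 u(a) = C1 + Integral(C2*airyai(-2^(1/3)*a/2) + C3*airybi(-2^(1/3)*a/2), a)


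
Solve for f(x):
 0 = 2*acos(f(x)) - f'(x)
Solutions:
 Integral(1/acos(_y), (_y, f(x))) = C1 + 2*x


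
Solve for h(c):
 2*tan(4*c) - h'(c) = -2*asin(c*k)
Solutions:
 h(c) = C1 + 2*Piecewise((c*asin(c*k) + sqrt(-c^2*k^2 + 1)/k, Ne(k, 0)), (0, True)) - log(cos(4*c))/2


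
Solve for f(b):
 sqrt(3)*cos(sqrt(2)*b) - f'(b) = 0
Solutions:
 f(b) = C1 + sqrt(6)*sin(sqrt(2)*b)/2


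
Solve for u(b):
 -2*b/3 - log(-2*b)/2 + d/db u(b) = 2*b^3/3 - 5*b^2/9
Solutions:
 u(b) = C1 + b^4/6 - 5*b^3/27 + b^2/3 + b*log(-b)/2 + b*(-1 + log(2))/2


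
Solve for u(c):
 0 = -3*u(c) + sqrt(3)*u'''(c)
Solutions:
 u(c) = C3*exp(3^(1/6)*c) + (C1*sin(3^(2/3)*c/2) + C2*cos(3^(2/3)*c/2))*exp(-3^(1/6)*c/2)


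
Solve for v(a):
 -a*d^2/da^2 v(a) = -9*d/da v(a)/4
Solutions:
 v(a) = C1 + C2*a^(13/4)


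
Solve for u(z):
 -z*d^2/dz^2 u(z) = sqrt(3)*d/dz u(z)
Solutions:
 u(z) = C1 + C2*z^(1 - sqrt(3))


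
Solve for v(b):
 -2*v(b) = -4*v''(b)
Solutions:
 v(b) = C1*exp(-sqrt(2)*b/2) + C2*exp(sqrt(2)*b/2)


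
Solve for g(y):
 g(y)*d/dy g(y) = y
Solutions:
 g(y) = -sqrt(C1 + y^2)
 g(y) = sqrt(C1 + y^2)


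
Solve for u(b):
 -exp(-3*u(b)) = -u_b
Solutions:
 u(b) = log(C1 + 3*b)/3
 u(b) = log((-3^(1/3) - 3^(5/6)*I)*(C1 + b)^(1/3)/2)
 u(b) = log((-3^(1/3) + 3^(5/6)*I)*(C1 + b)^(1/3)/2)


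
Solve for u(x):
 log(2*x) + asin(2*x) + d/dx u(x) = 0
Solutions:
 u(x) = C1 - x*log(x) - x*asin(2*x) - x*log(2) + x - sqrt(1 - 4*x^2)/2


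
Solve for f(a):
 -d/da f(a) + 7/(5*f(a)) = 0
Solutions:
 f(a) = -sqrt(C1 + 70*a)/5
 f(a) = sqrt(C1 + 70*a)/5


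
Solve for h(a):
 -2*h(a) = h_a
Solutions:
 h(a) = C1*exp(-2*a)


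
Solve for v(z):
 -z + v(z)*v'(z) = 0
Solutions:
 v(z) = -sqrt(C1 + z^2)
 v(z) = sqrt(C1 + z^2)


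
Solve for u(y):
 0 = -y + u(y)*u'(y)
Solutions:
 u(y) = -sqrt(C1 + y^2)
 u(y) = sqrt(C1 + y^2)


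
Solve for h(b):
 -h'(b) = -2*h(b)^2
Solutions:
 h(b) = -1/(C1 + 2*b)


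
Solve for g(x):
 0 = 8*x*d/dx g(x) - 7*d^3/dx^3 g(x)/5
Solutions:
 g(x) = C1 + Integral(C2*airyai(2*5^(1/3)*7^(2/3)*x/7) + C3*airybi(2*5^(1/3)*7^(2/3)*x/7), x)


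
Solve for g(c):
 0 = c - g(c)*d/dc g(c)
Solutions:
 g(c) = -sqrt(C1 + c^2)
 g(c) = sqrt(C1 + c^2)


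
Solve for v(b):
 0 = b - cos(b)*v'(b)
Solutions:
 v(b) = C1 + Integral(b/cos(b), b)


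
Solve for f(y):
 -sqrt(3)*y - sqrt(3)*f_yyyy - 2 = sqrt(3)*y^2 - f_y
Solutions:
 f(y) = C1 + C4*exp(3^(5/6)*y/3) + sqrt(3)*y^3/3 + sqrt(3)*y^2/2 + 2*y + (C2*sin(3^(1/3)*y/2) + C3*cos(3^(1/3)*y/2))*exp(-3^(5/6)*y/6)


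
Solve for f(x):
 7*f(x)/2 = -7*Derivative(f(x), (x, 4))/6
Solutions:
 f(x) = (C1*sin(sqrt(2)*3^(1/4)*x/2) + C2*cos(sqrt(2)*3^(1/4)*x/2))*exp(-sqrt(2)*3^(1/4)*x/2) + (C3*sin(sqrt(2)*3^(1/4)*x/2) + C4*cos(sqrt(2)*3^(1/4)*x/2))*exp(sqrt(2)*3^(1/4)*x/2)


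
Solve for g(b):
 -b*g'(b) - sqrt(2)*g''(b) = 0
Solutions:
 g(b) = C1 + C2*erf(2^(1/4)*b/2)


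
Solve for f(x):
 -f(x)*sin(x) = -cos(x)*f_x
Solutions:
 f(x) = C1/cos(x)


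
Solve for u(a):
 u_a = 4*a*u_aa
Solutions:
 u(a) = C1 + C2*a^(5/4)


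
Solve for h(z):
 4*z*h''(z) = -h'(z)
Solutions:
 h(z) = C1 + C2*z^(3/4)


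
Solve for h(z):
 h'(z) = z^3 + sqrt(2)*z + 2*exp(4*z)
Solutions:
 h(z) = C1 + z^4/4 + sqrt(2)*z^2/2 + exp(4*z)/2


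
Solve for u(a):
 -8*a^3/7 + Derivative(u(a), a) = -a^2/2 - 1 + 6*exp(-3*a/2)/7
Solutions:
 u(a) = C1 + 2*a^4/7 - a^3/6 - a - 4*exp(-3*a/2)/7


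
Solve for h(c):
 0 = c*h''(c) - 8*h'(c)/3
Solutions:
 h(c) = C1 + C2*c^(11/3)


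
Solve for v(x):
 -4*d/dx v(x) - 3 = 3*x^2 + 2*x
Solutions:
 v(x) = C1 - x^3/4 - x^2/4 - 3*x/4


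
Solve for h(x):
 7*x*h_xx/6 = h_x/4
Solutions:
 h(x) = C1 + C2*x^(17/14)


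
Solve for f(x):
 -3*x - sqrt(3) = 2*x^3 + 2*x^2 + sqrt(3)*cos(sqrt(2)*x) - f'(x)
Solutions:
 f(x) = C1 + x^4/2 + 2*x^3/3 + 3*x^2/2 + sqrt(3)*x + sqrt(6)*sin(sqrt(2)*x)/2


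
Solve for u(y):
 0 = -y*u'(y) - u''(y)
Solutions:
 u(y) = C1 + C2*erf(sqrt(2)*y/2)


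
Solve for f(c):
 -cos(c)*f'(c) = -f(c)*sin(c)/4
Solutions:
 f(c) = C1/cos(c)^(1/4)


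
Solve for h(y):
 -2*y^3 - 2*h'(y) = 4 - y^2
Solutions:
 h(y) = C1 - y^4/4 + y^3/6 - 2*y


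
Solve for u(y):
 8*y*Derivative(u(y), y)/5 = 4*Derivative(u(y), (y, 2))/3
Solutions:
 u(y) = C1 + C2*erfi(sqrt(15)*y/5)


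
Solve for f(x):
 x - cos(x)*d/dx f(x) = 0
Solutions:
 f(x) = C1 + Integral(x/cos(x), x)


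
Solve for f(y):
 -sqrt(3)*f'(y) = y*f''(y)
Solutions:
 f(y) = C1 + C2*y^(1 - sqrt(3))


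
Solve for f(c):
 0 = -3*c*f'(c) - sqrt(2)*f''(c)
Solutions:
 f(c) = C1 + C2*erf(2^(1/4)*sqrt(3)*c/2)


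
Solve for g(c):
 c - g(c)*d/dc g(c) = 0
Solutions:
 g(c) = -sqrt(C1 + c^2)
 g(c) = sqrt(C1 + c^2)


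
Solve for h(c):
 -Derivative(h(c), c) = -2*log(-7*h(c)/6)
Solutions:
 -Integral(1/(log(-_y) - log(6) + log(7)), (_y, h(c)))/2 = C1 - c


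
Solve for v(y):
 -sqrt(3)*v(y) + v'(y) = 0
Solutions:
 v(y) = C1*exp(sqrt(3)*y)


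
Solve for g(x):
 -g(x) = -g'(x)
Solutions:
 g(x) = C1*exp(x)


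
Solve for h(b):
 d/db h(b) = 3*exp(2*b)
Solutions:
 h(b) = C1 + 3*exp(2*b)/2


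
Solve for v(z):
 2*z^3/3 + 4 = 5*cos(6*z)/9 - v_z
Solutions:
 v(z) = C1 - z^4/6 - 4*z + 5*sin(6*z)/54


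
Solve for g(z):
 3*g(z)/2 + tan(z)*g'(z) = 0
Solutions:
 g(z) = C1/sin(z)^(3/2)


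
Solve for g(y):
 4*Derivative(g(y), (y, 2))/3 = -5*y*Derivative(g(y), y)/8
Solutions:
 g(y) = C1 + C2*erf(sqrt(15)*y/8)


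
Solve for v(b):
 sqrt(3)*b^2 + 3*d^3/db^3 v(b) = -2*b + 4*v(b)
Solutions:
 v(b) = C3*exp(6^(2/3)*b/3) + sqrt(3)*b^2/4 + b/2 + (C1*sin(2^(2/3)*3^(1/6)*b/2) + C2*cos(2^(2/3)*3^(1/6)*b/2))*exp(-6^(2/3)*b/6)


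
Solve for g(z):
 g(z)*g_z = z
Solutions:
 g(z) = -sqrt(C1 + z^2)
 g(z) = sqrt(C1 + z^2)


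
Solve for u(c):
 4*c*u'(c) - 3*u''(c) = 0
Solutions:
 u(c) = C1 + C2*erfi(sqrt(6)*c/3)


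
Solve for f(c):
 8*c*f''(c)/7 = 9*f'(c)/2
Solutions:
 f(c) = C1 + C2*c^(79/16)


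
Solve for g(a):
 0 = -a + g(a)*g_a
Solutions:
 g(a) = -sqrt(C1 + a^2)
 g(a) = sqrt(C1 + a^2)


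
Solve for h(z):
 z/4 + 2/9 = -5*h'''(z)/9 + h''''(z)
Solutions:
 h(z) = C1 + C2*z + C3*z^2 + C4*exp(5*z/9) - 3*z^4/160 - 121*z^3/600


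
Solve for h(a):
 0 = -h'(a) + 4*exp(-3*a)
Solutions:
 h(a) = C1 - 4*exp(-3*a)/3


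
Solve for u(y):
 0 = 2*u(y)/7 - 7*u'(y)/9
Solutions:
 u(y) = C1*exp(18*y/49)


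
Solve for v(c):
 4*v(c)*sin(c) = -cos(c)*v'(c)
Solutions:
 v(c) = C1*cos(c)^4


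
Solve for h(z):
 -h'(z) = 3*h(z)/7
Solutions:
 h(z) = C1*exp(-3*z/7)


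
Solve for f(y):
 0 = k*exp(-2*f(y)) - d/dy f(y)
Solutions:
 f(y) = log(-sqrt(C1 + 2*k*y))
 f(y) = log(C1 + 2*k*y)/2


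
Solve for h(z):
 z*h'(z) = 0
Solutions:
 h(z) = C1


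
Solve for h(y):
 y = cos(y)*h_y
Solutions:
 h(y) = C1 + Integral(y/cos(y), y)


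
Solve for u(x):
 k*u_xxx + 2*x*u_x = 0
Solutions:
 u(x) = C1 + Integral(C2*airyai(2^(1/3)*x*(-1/k)^(1/3)) + C3*airybi(2^(1/3)*x*(-1/k)^(1/3)), x)


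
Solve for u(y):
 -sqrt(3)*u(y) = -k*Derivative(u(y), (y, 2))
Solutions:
 u(y) = C1*exp(-3^(1/4)*y*sqrt(1/k)) + C2*exp(3^(1/4)*y*sqrt(1/k))


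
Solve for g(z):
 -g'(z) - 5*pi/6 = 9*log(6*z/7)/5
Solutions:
 g(z) = C1 - 9*z*log(z)/5 - 9*z*log(6)/5 - 5*pi*z/6 + 9*z/5 + 9*z*log(7)/5


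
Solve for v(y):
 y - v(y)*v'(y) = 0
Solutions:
 v(y) = -sqrt(C1 + y^2)
 v(y) = sqrt(C1 + y^2)


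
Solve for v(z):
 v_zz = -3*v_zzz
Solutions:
 v(z) = C1 + C2*z + C3*exp(-z/3)


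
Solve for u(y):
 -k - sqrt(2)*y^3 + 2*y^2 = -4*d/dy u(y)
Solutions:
 u(y) = C1 + k*y/4 + sqrt(2)*y^4/16 - y^3/6


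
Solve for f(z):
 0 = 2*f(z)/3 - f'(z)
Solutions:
 f(z) = C1*exp(2*z/3)


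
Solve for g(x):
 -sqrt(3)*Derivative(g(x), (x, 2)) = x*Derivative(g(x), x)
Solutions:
 g(x) = C1 + C2*erf(sqrt(2)*3^(3/4)*x/6)


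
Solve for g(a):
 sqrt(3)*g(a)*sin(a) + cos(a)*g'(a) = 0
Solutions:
 g(a) = C1*cos(a)^(sqrt(3))


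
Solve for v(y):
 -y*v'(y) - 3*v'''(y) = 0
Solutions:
 v(y) = C1 + Integral(C2*airyai(-3^(2/3)*y/3) + C3*airybi(-3^(2/3)*y/3), y)


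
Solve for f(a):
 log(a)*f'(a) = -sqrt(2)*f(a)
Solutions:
 f(a) = C1*exp(-sqrt(2)*li(a))


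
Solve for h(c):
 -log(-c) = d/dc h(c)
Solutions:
 h(c) = C1 - c*log(-c) + c


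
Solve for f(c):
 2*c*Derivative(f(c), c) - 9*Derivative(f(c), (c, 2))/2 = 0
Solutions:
 f(c) = C1 + C2*erfi(sqrt(2)*c/3)


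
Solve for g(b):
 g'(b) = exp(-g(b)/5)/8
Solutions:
 g(b) = 5*log(C1 + b/40)


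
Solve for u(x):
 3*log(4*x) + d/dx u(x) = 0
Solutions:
 u(x) = C1 - 3*x*log(x) - x*log(64) + 3*x


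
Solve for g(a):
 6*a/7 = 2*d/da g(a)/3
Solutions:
 g(a) = C1 + 9*a^2/14


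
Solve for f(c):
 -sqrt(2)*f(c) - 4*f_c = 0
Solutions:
 f(c) = C1*exp(-sqrt(2)*c/4)


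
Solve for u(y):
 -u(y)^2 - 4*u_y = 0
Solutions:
 u(y) = 4/(C1 + y)


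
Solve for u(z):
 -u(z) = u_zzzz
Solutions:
 u(z) = (C1*sin(sqrt(2)*z/2) + C2*cos(sqrt(2)*z/2))*exp(-sqrt(2)*z/2) + (C3*sin(sqrt(2)*z/2) + C4*cos(sqrt(2)*z/2))*exp(sqrt(2)*z/2)


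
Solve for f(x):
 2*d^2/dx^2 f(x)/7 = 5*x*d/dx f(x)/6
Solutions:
 f(x) = C1 + C2*erfi(sqrt(210)*x/12)


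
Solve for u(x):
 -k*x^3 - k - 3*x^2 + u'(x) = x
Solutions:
 u(x) = C1 + k*x^4/4 + k*x + x^3 + x^2/2


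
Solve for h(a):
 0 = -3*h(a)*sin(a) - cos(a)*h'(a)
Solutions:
 h(a) = C1*cos(a)^3


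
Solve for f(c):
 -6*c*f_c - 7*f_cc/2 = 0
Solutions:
 f(c) = C1 + C2*erf(sqrt(42)*c/7)


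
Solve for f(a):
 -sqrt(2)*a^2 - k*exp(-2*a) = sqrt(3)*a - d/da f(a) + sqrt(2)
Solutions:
 f(a) = C1 + sqrt(2)*a^3/3 + sqrt(3)*a^2/2 + sqrt(2)*a - k*exp(-2*a)/2


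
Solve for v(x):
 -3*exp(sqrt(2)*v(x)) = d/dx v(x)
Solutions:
 v(x) = sqrt(2)*(2*log(1/(C1 + 3*x)) - log(2))/4


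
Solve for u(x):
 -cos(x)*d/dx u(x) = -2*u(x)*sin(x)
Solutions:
 u(x) = C1/cos(x)^2


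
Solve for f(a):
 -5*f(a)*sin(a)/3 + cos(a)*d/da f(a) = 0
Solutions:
 f(a) = C1/cos(a)^(5/3)


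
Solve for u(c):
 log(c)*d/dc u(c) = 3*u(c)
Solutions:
 u(c) = C1*exp(3*li(c))


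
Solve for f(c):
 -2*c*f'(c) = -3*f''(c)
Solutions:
 f(c) = C1 + C2*erfi(sqrt(3)*c/3)


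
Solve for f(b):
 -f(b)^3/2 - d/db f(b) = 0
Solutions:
 f(b) = -sqrt(-1/(C1 - b))
 f(b) = sqrt(-1/(C1 - b))


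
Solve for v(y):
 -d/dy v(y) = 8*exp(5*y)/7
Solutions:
 v(y) = C1 - 8*exp(5*y)/35


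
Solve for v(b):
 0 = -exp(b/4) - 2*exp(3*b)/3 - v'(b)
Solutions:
 v(b) = C1 - 4*exp(b/4) - 2*exp(3*b)/9


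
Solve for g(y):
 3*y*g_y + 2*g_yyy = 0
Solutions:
 g(y) = C1 + Integral(C2*airyai(-2^(2/3)*3^(1/3)*y/2) + C3*airybi(-2^(2/3)*3^(1/3)*y/2), y)


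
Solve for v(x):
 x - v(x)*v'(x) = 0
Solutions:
 v(x) = -sqrt(C1 + x^2)
 v(x) = sqrt(C1 + x^2)


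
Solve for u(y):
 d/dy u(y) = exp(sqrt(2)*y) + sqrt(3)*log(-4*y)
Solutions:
 u(y) = C1 + sqrt(3)*y*log(-y) + sqrt(3)*y*(-1 + 2*log(2)) + sqrt(2)*exp(sqrt(2)*y)/2


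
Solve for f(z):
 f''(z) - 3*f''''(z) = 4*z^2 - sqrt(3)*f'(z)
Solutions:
 f(z) = C1 + C2*exp(-2^(1/3)*3^(1/6)*z*(6/(sqrt(717) + 27)^(1/3) + 2^(1/3)*3^(2/3)*(sqrt(717) + 27)^(1/3))/36)*sin(z*(-12^(1/3)*(sqrt(717) + 27)^(1/3) + 2*18^(1/3)/(sqrt(717) + 27)^(1/3))/12) + C3*exp(-2^(1/3)*3^(1/6)*z*(6/(sqrt(717) + 27)^(1/3) + 2^(1/3)*3^(2/3)*(sqrt(717) + 27)^(1/3))/36)*cos(z*(-12^(1/3)*(sqrt(717) + 27)^(1/3) + 2*18^(1/3)/(sqrt(717) + 27)^(1/3))/12) + C4*exp(2^(1/3)*3^(1/6)*z*(6/(sqrt(717) + 27)^(1/3) + 2^(1/3)*3^(2/3)*(sqrt(717) + 27)^(1/3))/18) + 4*sqrt(3)*z^3/9 - 4*z^2/3 + 8*sqrt(3)*z/9


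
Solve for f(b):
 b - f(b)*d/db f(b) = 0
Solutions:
 f(b) = -sqrt(C1 + b^2)
 f(b) = sqrt(C1 + b^2)


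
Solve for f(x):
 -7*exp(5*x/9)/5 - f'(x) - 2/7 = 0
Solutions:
 f(x) = C1 - 2*x/7 - 63*exp(5*x/9)/25


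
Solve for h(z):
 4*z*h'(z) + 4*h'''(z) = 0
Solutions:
 h(z) = C1 + Integral(C2*airyai(-z) + C3*airybi(-z), z)


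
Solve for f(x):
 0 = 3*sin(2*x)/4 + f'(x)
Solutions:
 f(x) = C1 + 3*cos(2*x)/8


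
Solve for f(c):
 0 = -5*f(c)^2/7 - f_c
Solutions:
 f(c) = 7/(C1 + 5*c)


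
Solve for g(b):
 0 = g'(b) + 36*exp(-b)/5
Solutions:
 g(b) = C1 + 36*exp(-b)/5


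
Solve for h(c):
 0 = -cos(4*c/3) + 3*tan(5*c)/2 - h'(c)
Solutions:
 h(c) = C1 - 3*log(cos(5*c))/10 - 3*sin(4*c/3)/4


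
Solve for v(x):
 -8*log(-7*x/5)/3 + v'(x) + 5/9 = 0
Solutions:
 v(x) = C1 + 8*x*log(-x)/3 + x*(-24*log(5) - 29 + 24*log(7))/9


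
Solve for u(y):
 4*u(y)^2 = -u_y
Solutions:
 u(y) = 1/(C1 + 4*y)


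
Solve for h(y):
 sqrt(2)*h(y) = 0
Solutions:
 h(y) = 0


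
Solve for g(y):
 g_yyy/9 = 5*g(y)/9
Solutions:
 g(y) = C3*exp(5^(1/3)*y) + (C1*sin(sqrt(3)*5^(1/3)*y/2) + C2*cos(sqrt(3)*5^(1/3)*y/2))*exp(-5^(1/3)*y/2)


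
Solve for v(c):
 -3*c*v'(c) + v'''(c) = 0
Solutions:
 v(c) = C1 + Integral(C2*airyai(3^(1/3)*c) + C3*airybi(3^(1/3)*c), c)


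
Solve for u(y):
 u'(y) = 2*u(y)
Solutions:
 u(y) = C1*exp(2*y)


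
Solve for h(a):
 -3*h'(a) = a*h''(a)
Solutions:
 h(a) = C1 + C2/a^2


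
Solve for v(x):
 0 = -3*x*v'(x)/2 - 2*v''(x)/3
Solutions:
 v(x) = C1 + C2*erf(3*sqrt(2)*x/4)


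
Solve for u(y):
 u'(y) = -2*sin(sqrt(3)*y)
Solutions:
 u(y) = C1 + 2*sqrt(3)*cos(sqrt(3)*y)/3


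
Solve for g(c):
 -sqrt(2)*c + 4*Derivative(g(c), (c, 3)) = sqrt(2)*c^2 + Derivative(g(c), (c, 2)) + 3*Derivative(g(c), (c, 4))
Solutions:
 g(c) = C1 + C2*c + C3*exp(c/3) + C4*exp(c) - sqrt(2)*c^4/12 - 3*sqrt(2)*c^3/2 - 15*sqrt(2)*c^2


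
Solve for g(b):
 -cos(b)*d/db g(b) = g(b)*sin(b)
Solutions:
 g(b) = C1*cos(b)


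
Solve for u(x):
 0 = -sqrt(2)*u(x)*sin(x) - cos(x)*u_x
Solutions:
 u(x) = C1*cos(x)^(sqrt(2))


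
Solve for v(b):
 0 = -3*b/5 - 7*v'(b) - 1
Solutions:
 v(b) = C1 - 3*b^2/70 - b/7


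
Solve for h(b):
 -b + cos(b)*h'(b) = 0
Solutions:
 h(b) = C1 + Integral(b/cos(b), b)


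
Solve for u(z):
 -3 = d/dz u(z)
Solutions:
 u(z) = C1 - 3*z


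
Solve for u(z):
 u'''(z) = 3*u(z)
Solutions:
 u(z) = C3*exp(3^(1/3)*z) + (C1*sin(3^(5/6)*z/2) + C2*cos(3^(5/6)*z/2))*exp(-3^(1/3)*z/2)


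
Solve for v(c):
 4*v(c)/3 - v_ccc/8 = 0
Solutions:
 v(c) = C3*exp(2*6^(2/3)*c/3) + (C1*sin(2^(2/3)*3^(1/6)*c) + C2*cos(2^(2/3)*3^(1/6)*c))*exp(-6^(2/3)*c/3)


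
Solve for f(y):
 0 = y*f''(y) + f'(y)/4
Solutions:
 f(y) = C1 + C2*y^(3/4)


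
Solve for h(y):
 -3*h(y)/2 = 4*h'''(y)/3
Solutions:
 h(y) = C3*exp(-3^(2/3)*y/2) + (C1*sin(3*3^(1/6)*y/4) + C2*cos(3*3^(1/6)*y/4))*exp(3^(2/3)*y/4)


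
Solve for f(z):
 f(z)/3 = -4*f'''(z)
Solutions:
 f(z) = C3*exp(z*(-18^(1/3) + 3*2^(1/3)*3^(2/3))/24)*sin(2^(1/3)*3^(1/6)*z/4) + C4*exp(z*(-18^(1/3) + 3*2^(1/3)*3^(2/3))/24)*cos(2^(1/3)*3^(1/6)*z/4) + C5*exp(-z*(18^(1/3) + 3*2^(1/3)*3^(2/3))/24) + (C1*sin(2^(1/3)*3^(1/6)*z/4) + C2*cos(2^(1/3)*3^(1/6)*z/4))*exp(18^(1/3)*z/12)


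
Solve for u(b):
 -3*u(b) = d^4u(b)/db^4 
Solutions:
 u(b) = (C1*sin(sqrt(2)*3^(1/4)*b/2) + C2*cos(sqrt(2)*3^(1/4)*b/2))*exp(-sqrt(2)*3^(1/4)*b/2) + (C3*sin(sqrt(2)*3^(1/4)*b/2) + C4*cos(sqrt(2)*3^(1/4)*b/2))*exp(sqrt(2)*3^(1/4)*b/2)


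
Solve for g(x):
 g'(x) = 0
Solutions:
 g(x) = C1


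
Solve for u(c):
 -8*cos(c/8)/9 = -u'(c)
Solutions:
 u(c) = C1 + 64*sin(c/8)/9


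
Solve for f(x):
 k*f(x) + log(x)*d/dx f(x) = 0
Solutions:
 f(x) = C1*exp(-k*li(x))


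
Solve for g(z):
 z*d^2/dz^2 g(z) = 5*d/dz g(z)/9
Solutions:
 g(z) = C1 + C2*z^(14/9)


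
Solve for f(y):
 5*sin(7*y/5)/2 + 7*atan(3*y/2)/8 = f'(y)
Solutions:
 f(y) = C1 + 7*y*atan(3*y/2)/8 - 7*log(9*y^2 + 4)/24 - 25*cos(7*y/5)/14


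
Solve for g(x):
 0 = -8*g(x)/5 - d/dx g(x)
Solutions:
 g(x) = C1*exp(-8*x/5)


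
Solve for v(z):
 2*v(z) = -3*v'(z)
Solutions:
 v(z) = C1*exp(-2*z/3)


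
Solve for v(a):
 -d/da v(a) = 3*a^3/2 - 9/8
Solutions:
 v(a) = C1 - 3*a^4/8 + 9*a/8


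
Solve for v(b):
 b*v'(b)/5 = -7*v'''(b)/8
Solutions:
 v(b) = C1 + Integral(C2*airyai(-2*35^(2/3)*b/35) + C3*airybi(-2*35^(2/3)*b/35), b)


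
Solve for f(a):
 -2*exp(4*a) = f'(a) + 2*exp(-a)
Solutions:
 f(a) = C1 - exp(4*a)/2 + 2*exp(-a)


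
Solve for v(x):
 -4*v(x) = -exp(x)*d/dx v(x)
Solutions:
 v(x) = C1*exp(-4*exp(-x))


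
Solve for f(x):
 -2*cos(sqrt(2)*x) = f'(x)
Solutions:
 f(x) = C1 - sqrt(2)*sin(sqrt(2)*x)


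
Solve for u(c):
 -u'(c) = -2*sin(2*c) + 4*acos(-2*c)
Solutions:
 u(c) = C1 - 4*c*acos(-2*c) - 2*sqrt(1 - 4*c^2) - cos(2*c)


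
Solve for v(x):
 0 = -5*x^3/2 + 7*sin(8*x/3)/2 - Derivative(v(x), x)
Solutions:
 v(x) = C1 - 5*x^4/8 - 21*cos(8*x/3)/16


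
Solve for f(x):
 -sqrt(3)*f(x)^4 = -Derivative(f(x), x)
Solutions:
 f(x) = (-1/(C1 + 3*sqrt(3)*x))^(1/3)
 f(x) = (-1/(C1 + sqrt(3)*x))^(1/3)*(-3^(2/3) - 3*3^(1/6)*I)/6
 f(x) = (-1/(C1 + sqrt(3)*x))^(1/3)*(-3^(2/3) + 3*3^(1/6)*I)/6


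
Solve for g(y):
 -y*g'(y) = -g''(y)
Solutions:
 g(y) = C1 + C2*erfi(sqrt(2)*y/2)


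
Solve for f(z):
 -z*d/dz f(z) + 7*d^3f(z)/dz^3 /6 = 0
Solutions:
 f(z) = C1 + Integral(C2*airyai(6^(1/3)*7^(2/3)*z/7) + C3*airybi(6^(1/3)*7^(2/3)*z/7), z)


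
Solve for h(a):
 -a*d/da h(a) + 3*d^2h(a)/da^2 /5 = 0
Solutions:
 h(a) = C1 + C2*erfi(sqrt(30)*a/6)


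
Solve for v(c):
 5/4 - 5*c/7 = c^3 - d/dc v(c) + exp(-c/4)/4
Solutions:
 v(c) = C1 + c^4/4 + 5*c^2/14 - 5*c/4 - 1/exp(c)^(1/4)


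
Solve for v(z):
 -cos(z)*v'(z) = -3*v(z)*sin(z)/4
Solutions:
 v(z) = C1/cos(z)^(3/4)


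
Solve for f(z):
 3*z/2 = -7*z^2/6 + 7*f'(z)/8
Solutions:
 f(z) = C1 + 4*z^3/9 + 6*z^2/7


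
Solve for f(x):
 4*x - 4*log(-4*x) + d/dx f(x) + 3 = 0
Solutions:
 f(x) = C1 - 2*x^2 + 4*x*log(-x) + x*(-7 + 8*log(2))


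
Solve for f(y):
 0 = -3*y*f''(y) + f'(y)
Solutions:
 f(y) = C1 + C2*y^(4/3)


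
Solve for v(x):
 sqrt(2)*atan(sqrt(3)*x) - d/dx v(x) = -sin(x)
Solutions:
 v(x) = C1 + sqrt(2)*(x*atan(sqrt(3)*x) - sqrt(3)*log(3*x^2 + 1)/6) - cos(x)


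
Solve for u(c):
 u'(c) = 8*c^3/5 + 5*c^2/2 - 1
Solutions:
 u(c) = C1 + 2*c^4/5 + 5*c^3/6 - c


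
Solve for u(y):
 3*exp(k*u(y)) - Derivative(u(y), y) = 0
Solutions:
 u(y) = Piecewise((log(-1/(C1*k + 3*k*y))/k, Ne(k, 0)), (nan, True))
 u(y) = Piecewise((C1 + 3*y, Eq(k, 0)), (nan, True))


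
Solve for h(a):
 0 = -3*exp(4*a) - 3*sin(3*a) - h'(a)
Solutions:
 h(a) = C1 - 3*exp(4*a)/4 + cos(3*a)


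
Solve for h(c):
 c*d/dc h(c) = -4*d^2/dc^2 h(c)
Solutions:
 h(c) = C1 + C2*erf(sqrt(2)*c/4)


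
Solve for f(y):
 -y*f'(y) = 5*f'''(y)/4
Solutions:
 f(y) = C1 + Integral(C2*airyai(-10^(2/3)*y/5) + C3*airybi(-10^(2/3)*y/5), y)


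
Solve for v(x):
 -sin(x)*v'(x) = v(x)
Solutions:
 v(x) = C1*sqrt(cos(x) + 1)/sqrt(cos(x) - 1)
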